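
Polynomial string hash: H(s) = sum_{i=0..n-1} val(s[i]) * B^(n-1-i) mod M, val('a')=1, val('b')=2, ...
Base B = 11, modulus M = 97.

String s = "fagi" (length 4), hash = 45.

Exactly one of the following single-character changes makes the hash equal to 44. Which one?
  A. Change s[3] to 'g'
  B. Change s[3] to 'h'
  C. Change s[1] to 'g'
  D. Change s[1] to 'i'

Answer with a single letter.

Option A: s[3]='i'->'g', delta=(7-9)*11^0 mod 97 = 95, hash=45+95 mod 97 = 43
Option B: s[3]='i'->'h', delta=(8-9)*11^0 mod 97 = 96, hash=45+96 mod 97 = 44 <-- target
Option C: s[1]='a'->'g', delta=(7-1)*11^2 mod 97 = 47, hash=45+47 mod 97 = 92
Option D: s[1]='a'->'i', delta=(9-1)*11^2 mod 97 = 95, hash=45+95 mod 97 = 43

Answer: B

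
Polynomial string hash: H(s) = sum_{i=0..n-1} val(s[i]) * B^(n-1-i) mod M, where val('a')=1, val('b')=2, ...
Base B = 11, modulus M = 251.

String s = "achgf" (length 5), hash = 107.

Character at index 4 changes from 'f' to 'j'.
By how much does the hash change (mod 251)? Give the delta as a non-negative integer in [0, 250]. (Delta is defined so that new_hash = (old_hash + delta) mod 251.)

Answer: 4

Derivation:
Delta formula: (val(new) - val(old)) * B^(n-1-k) mod M
  val('j') - val('f') = 10 - 6 = 4
  B^(n-1-k) = 11^0 mod 251 = 1
  Delta = 4 * 1 mod 251 = 4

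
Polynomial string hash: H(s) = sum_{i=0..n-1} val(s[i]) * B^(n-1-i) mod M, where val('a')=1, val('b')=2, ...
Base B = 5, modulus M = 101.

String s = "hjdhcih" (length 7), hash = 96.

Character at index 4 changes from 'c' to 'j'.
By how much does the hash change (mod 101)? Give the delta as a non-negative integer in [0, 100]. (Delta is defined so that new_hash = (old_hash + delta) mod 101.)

Answer: 74

Derivation:
Delta formula: (val(new) - val(old)) * B^(n-1-k) mod M
  val('j') - val('c') = 10 - 3 = 7
  B^(n-1-k) = 5^2 mod 101 = 25
  Delta = 7 * 25 mod 101 = 74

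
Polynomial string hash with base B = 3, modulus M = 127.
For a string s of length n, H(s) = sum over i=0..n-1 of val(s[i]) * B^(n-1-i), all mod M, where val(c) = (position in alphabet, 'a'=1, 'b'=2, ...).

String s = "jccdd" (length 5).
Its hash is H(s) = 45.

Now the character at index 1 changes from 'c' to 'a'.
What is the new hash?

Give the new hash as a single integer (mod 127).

Answer: 118

Derivation:
val('c') = 3, val('a') = 1
Position k = 1, exponent = n-1-k = 3
B^3 mod M = 3^3 mod 127 = 27
Delta = (1 - 3) * 27 mod 127 = 73
New hash = (45 + 73) mod 127 = 118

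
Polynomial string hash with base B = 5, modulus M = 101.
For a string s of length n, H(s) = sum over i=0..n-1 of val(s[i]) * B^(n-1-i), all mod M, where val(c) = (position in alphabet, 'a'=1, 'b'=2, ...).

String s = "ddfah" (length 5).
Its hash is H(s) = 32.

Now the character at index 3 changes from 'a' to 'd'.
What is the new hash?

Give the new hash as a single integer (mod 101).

Answer: 47

Derivation:
val('a') = 1, val('d') = 4
Position k = 3, exponent = n-1-k = 1
B^1 mod M = 5^1 mod 101 = 5
Delta = (4 - 1) * 5 mod 101 = 15
New hash = (32 + 15) mod 101 = 47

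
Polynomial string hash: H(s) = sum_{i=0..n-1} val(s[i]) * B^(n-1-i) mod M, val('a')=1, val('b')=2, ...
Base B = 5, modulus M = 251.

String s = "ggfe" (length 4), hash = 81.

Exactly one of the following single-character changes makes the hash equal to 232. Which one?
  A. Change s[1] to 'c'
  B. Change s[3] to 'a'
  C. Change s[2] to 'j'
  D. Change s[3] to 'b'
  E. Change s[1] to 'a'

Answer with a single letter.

Option A: s[1]='g'->'c', delta=(3-7)*5^2 mod 251 = 151, hash=81+151 mod 251 = 232 <-- target
Option B: s[3]='e'->'a', delta=(1-5)*5^0 mod 251 = 247, hash=81+247 mod 251 = 77
Option C: s[2]='f'->'j', delta=(10-6)*5^1 mod 251 = 20, hash=81+20 mod 251 = 101
Option D: s[3]='e'->'b', delta=(2-5)*5^0 mod 251 = 248, hash=81+248 mod 251 = 78
Option E: s[1]='g'->'a', delta=(1-7)*5^2 mod 251 = 101, hash=81+101 mod 251 = 182

Answer: A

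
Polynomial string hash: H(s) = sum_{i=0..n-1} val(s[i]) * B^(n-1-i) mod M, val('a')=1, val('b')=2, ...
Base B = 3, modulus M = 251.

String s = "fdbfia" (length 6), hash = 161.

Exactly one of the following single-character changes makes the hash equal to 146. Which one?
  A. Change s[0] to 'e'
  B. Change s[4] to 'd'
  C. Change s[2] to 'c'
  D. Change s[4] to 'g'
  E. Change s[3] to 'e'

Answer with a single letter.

Option A: s[0]='f'->'e', delta=(5-6)*3^5 mod 251 = 8, hash=161+8 mod 251 = 169
Option B: s[4]='i'->'d', delta=(4-9)*3^1 mod 251 = 236, hash=161+236 mod 251 = 146 <-- target
Option C: s[2]='b'->'c', delta=(3-2)*3^3 mod 251 = 27, hash=161+27 mod 251 = 188
Option D: s[4]='i'->'g', delta=(7-9)*3^1 mod 251 = 245, hash=161+245 mod 251 = 155
Option E: s[3]='f'->'e', delta=(5-6)*3^2 mod 251 = 242, hash=161+242 mod 251 = 152

Answer: B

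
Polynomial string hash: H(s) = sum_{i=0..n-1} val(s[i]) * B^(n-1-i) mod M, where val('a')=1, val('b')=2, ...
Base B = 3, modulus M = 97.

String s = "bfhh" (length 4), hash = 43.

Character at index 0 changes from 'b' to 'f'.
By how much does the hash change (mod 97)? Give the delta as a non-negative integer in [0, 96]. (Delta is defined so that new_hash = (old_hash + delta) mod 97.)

Answer: 11

Derivation:
Delta formula: (val(new) - val(old)) * B^(n-1-k) mod M
  val('f') - val('b') = 6 - 2 = 4
  B^(n-1-k) = 3^3 mod 97 = 27
  Delta = 4 * 27 mod 97 = 11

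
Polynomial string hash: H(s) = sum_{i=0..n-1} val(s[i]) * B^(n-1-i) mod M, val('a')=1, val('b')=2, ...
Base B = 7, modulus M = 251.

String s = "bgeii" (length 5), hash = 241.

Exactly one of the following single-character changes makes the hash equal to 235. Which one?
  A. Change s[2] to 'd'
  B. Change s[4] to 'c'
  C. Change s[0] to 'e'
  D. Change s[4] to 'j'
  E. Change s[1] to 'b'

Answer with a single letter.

Option A: s[2]='e'->'d', delta=(4-5)*7^2 mod 251 = 202, hash=241+202 mod 251 = 192
Option B: s[4]='i'->'c', delta=(3-9)*7^0 mod 251 = 245, hash=241+245 mod 251 = 235 <-- target
Option C: s[0]='b'->'e', delta=(5-2)*7^4 mod 251 = 175, hash=241+175 mod 251 = 165
Option D: s[4]='i'->'j', delta=(10-9)*7^0 mod 251 = 1, hash=241+1 mod 251 = 242
Option E: s[1]='g'->'b', delta=(2-7)*7^3 mod 251 = 42, hash=241+42 mod 251 = 32

Answer: B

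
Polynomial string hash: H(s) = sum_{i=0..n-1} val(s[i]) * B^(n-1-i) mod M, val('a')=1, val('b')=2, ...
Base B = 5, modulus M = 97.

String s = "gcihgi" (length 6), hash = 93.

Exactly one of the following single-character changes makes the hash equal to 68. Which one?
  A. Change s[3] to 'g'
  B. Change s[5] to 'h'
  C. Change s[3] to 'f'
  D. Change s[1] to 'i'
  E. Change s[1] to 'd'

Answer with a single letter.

Answer: A

Derivation:
Option A: s[3]='h'->'g', delta=(7-8)*5^2 mod 97 = 72, hash=93+72 mod 97 = 68 <-- target
Option B: s[5]='i'->'h', delta=(8-9)*5^0 mod 97 = 96, hash=93+96 mod 97 = 92
Option C: s[3]='h'->'f', delta=(6-8)*5^2 mod 97 = 47, hash=93+47 mod 97 = 43
Option D: s[1]='c'->'i', delta=(9-3)*5^4 mod 97 = 64, hash=93+64 mod 97 = 60
Option E: s[1]='c'->'d', delta=(4-3)*5^4 mod 97 = 43, hash=93+43 mod 97 = 39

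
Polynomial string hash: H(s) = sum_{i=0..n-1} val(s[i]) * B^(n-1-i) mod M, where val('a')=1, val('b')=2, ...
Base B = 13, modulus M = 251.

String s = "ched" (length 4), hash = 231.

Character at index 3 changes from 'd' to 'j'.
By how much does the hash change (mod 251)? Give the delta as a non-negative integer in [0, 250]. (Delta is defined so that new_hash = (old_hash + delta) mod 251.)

Delta formula: (val(new) - val(old)) * B^(n-1-k) mod M
  val('j') - val('d') = 10 - 4 = 6
  B^(n-1-k) = 13^0 mod 251 = 1
  Delta = 6 * 1 mod 251 = 6

Answer: 6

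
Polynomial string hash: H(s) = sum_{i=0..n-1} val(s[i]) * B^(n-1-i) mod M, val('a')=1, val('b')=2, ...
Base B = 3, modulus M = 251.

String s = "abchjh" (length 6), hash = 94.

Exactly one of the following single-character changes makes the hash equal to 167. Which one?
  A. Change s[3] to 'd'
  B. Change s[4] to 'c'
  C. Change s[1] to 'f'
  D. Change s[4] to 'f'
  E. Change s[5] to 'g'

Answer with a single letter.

Answer: C

Derivation:
Option A: s[3]='h'->'d', delta=(4-8)*3^2 mod 251 = 215, hash=94+215 mod 251 = 58
Option B: s[4]='j'->'c', delta=(3-10)*3^1 mod 251 = 230, hash=94+230 mod 251 = 73
Option C: s[1]='b'->'f', delta=(6-2)*3^4 mod 251 = 73, hash=94+73 mod 251 = 167 <-- target
Option D: s[4]='j'->'f', delta=(6-10)*3^1 mod 251 = 239, hash=94+239 mod 251 = 82
Option E: s[5]='h'->'g', delta=(7-8)*3^0 mod 251 = 250, hash=94+250 mod 251 = 93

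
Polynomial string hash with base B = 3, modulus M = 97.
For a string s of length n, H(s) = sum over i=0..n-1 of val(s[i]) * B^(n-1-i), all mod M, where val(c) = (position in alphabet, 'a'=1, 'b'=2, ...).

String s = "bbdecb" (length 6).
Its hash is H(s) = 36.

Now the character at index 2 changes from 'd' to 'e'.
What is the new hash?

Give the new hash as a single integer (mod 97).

Answer: 63

Derivation:
val('d') = 4, val('e') = 5
Position k = 2, exponent = n-1-k = 3
B^3 mod M = 3^3 mod 97 = 27
Delta = (5 - 4) * 27 mod 97 = 27
New hash = (36 + 27) mod 97 = 63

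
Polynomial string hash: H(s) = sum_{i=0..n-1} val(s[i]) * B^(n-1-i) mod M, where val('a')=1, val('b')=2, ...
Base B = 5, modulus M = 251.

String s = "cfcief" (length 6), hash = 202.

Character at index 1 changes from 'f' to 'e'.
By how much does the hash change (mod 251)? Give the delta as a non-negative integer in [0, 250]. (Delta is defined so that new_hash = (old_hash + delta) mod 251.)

Delta formula: (val(new) - val(old)) * B^(n-1-k) mod M
  val('e') - val('f') = 5 - 6 = -1
  B^(n-1-k) = 5^4 mod 251 = 123
  Delta = -1 * 123 mod 251 = 128

Answer: 128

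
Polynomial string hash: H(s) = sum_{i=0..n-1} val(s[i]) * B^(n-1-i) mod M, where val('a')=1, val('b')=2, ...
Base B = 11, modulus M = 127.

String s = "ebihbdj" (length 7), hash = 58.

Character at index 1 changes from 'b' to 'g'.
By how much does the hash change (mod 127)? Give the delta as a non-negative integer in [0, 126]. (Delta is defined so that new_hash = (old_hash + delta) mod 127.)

Answer: 75

Derivation:
Delta formula: (val(new) - val(old)) * B^(n-1-k) mod M
  val('g') - val('b') = 7 - 2 = 5
  B^(n-1-k) = 11^5 mod 127 = 15
  Delta = 5 * 15 mod 127 = 75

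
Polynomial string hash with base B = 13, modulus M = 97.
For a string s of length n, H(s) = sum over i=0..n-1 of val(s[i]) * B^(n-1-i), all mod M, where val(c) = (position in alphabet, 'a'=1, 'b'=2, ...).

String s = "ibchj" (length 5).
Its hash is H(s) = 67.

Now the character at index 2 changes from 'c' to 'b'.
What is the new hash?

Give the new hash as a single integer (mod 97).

val('c') = 3, val('b') = 2
Position k = 2, exponent = n-1-k = 2
B^2 mod M = 13^2 mod 97 = 72
Delta = (2 - 3) * 72 mod 97 = 25
New hash = (67 + 25) mod 97 = 92

Answer: 92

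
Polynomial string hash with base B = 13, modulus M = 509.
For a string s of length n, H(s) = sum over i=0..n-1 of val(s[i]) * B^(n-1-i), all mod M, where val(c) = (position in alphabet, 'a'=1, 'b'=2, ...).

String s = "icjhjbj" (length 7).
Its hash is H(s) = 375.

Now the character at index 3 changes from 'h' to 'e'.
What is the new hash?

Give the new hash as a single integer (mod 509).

val('h') = 8, val('e') = 5
Position k = 3, exponent = n-1-k = 3
B^3 mod M = 13^3 mod 509 = 161
Delta = (5 - 8) * 161 mod 509 = 26
New hash = (375 + 26) mod 509 = 401

Answer: 401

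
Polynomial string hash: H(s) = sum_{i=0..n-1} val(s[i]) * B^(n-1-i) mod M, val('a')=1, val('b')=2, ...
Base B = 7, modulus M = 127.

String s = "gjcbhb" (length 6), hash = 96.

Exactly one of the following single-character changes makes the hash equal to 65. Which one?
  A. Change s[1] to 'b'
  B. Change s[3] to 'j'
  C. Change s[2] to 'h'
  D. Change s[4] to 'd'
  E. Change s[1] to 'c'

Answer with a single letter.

Option A: s[1]='j'->'b', delta=(2-10)*7^4 mod 127 = 96, hash=96+96 mod 127 = 65 <-- target
Option B: s[3]='b'->'j', delta=(10-2)*7^2 mod 127 = 11, hash=96+11 mod 127 = 107
Option C: s[2]='c'->'h', delta=(8-3)*7^3 mod 127 = 64, hash=96+64 mod 127 = 33
Option D: s[4]='h'->'d', delta=(4-8)*7^1 mod 127 = 99, hash=96+99 mod 127 = 68
Option E: s[1]='j'->'c', delta=(3-10)*7^4 mod 127 = 84, hash=96+84 mod 127 = 53

Answer: A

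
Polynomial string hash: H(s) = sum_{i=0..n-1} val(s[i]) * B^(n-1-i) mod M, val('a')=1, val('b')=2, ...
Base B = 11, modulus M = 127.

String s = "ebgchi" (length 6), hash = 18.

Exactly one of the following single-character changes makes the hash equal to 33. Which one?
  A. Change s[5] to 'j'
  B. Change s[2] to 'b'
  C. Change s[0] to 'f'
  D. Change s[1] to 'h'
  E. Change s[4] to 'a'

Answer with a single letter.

Option A: s[5]='i'->'j', delta=(10-9)*11^0 mod 127 = 1, hash=18+1 mod 127 = 19
Option B: s[2]='g'->'b', delta=(2-7)*11^3 mod 127 = 76, hash=18+76 mod 127 = 94
Option C: s[0]='e'->'f', delta=(6-5)*11^5 mod 127 = 15, hash=18+15 mod 127 = 33 <-- target
Option D: s[1]='b'->'h', delta=(8-2)*11^4 mod 127 = 89, hash=18+89 mod 127 = 107
Option E: s[4]='h'->'a', delta=(1-8)*11^1 mod 127 = 50, hash=18+50 mod 127 = 68

Answer: C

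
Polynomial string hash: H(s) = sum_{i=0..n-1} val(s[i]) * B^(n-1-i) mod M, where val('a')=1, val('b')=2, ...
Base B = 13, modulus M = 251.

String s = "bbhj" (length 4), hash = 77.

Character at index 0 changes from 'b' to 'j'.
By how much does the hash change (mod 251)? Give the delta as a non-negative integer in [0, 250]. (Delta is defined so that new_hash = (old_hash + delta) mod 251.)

Answer: 6

Derivation:
Delta formula: (val(new) - val(old)) * B^(n-1-k) mod M
  val('j') - val('b') = 10 - 2 = 8
  B^(n-1-k) = 13^3 mod 251 = 189
  Delta = 8 * 189 mod 251 = 6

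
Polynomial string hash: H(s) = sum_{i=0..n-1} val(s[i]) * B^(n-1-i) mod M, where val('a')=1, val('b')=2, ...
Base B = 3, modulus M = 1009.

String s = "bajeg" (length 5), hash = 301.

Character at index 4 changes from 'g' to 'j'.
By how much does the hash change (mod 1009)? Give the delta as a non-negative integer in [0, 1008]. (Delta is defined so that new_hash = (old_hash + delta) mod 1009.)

Answer: 3

Derivation:
Delta formula: (val(new) - val(old)) * B^(n-1-k) mod M
  val('j') - val('g') = 10 - 7 = 3
  B^(n-1-k) = 3^0 mod 1009 = 1
  Delta = 3 * 1 mod 1009 = 3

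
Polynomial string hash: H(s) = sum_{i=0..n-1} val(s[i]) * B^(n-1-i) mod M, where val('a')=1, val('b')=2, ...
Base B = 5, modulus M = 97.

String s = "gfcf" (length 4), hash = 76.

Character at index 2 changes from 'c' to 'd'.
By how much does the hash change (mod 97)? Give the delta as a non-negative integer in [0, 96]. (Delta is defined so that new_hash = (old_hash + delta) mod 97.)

Delta formula: (val(new) - val(old)) * B^(n-1-k) mod M
  val('d') - val('c') = 4 - 3 = 1
  B^(n-1-k) = 5^1 mod 97 = 5
  Delta = 1 * 5 mod 97 = 5

Answer: 5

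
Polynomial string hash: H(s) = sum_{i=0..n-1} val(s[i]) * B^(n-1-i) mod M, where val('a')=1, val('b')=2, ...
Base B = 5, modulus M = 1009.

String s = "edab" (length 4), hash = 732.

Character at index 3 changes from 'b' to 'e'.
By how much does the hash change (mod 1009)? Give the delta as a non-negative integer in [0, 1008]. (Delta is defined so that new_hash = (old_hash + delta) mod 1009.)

Delta formula: (val(new) - val(old)) * B^(n-1-k) mod M
  val('e') - val('b') = 5 - 2 = 3
  B^(n-1-k) = 5^0 mod 1009 = 1
  Delta = 3 * 1 mod 1009 = 3

Answer: 3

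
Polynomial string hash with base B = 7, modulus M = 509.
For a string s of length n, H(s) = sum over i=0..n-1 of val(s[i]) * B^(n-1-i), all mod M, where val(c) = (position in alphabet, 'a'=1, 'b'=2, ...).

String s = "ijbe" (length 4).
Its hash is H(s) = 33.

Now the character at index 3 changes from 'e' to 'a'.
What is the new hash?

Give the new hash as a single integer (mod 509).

val('e') = 5, val('a') = 1
Position k = 3, exponent = n-1-k = 0
B^0 mod M = 7^0 mod 509 = 1
Delta = (1 - 5) * 1 mod 509 = 505
New hash = (33 + 505) mod 509 = 29

Answer: 29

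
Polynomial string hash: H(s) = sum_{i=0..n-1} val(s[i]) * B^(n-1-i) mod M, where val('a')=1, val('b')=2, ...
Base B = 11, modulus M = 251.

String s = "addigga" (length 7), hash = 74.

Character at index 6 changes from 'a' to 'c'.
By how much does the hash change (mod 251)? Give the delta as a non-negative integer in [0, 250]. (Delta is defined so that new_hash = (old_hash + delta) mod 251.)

Delta formula: (val(new) - val(old)) * B^(n-1-k) mod M
  val('c') - val('a') = 3 - 1 = 2
  B^(n-1-k) = 11^0 mod 251 = 1
  Delta = 2 * 1 mod 251 = 2

Answer: 2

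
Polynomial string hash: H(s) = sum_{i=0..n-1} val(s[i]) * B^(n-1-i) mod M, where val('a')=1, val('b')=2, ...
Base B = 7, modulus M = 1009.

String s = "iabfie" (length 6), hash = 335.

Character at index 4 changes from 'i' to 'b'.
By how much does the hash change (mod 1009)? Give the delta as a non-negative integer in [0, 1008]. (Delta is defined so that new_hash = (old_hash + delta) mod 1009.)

Answer: 960

Derivation:
Delta formula: (val(new) - val(old)) * B^(n-1-k) mod M
  val('b') - val('i') = 2 - 9 = -7
  B^(n-1-k) = 7^1 mod 1009 = 7
  Delta = -7 * 7 mod 1009 = 960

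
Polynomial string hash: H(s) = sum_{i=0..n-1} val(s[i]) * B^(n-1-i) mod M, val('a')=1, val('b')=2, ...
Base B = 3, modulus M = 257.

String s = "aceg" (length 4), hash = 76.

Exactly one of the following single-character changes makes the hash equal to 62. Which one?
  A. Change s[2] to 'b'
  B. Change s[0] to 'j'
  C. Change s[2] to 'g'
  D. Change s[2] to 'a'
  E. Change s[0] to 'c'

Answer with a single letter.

Option A: s[2]='e'->'b', delta=(2-5)*3^1 mod 257 = 248, hash=76+248 mod 257 = 67
Option B: s[0]='a'->'j', delta=(10-1)*3^3 mod 257 = 243, hash=76+243 mod 257 = 62 <-- target
Option C: s[2]='e'->'g', delta=(7-5)*3^1 mod 257 = 6, hash=76+6 mod 257 = 82
Option D: s[2]='e'->'a', delta=(1-5)*3^1 mod 257 = 245, hash=76+245 mod 257 = 64
Option E: s[0]='a'->'c', delta=(3-1)*3^3 mod 257 = 54, hash=76+54 mod 257 = 130

Answer: B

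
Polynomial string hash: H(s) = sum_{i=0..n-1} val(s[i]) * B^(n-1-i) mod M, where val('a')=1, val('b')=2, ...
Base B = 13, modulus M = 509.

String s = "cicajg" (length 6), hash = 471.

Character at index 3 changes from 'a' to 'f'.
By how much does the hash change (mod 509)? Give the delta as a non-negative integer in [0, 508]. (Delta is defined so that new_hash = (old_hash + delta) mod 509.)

Delta formula: (val(new) - val(old)) * B^(n-1-k) mod M
  val('f') - val('a') = 6 - 1 = 5
  B^(n-1-k) = 13^2 mod 509 = 169
  Delta = 5 * 169 mod 509 = 336

Answer: 336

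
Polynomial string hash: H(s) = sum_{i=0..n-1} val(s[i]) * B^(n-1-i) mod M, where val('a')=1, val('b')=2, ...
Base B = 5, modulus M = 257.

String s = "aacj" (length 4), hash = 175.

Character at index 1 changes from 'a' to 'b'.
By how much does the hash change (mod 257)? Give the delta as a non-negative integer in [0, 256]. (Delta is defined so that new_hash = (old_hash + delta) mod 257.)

Delta formula: (val(new) - val(old)) * B^(n-1-k) mod M
  val('b') - val('a') = 2 - 1 = 1
  B^(n-1-k) = 5^2 mod 257 = 25
  Delta = 1 * 25 mod 257 = 25

Answer: 25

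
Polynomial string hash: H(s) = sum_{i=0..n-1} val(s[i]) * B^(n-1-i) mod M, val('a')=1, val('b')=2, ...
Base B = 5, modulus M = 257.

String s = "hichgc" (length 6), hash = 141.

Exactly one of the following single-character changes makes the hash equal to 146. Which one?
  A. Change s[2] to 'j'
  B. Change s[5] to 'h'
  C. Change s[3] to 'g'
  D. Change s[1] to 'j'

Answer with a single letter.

Answer: B

Derivation:
Option A: s[2]='c'->'j', delta=(10-3)*5^3 mod 257 = 104, hash=141+104 mod 257 = 245
Option B: s[5]='c'->'h', delta=(8-3)*5^0 mod 257 = 5, hash=141+5 mod 257 = 146 <-- target
Option C: s[3]='h'->'g', delta=(7-8)*5^2 mod 257 = 232, hash=141+232 mod 257 = 116
Option D: s[1]='i'->'j', delta=(10-9)*5^4 mod 257 = 111, hash=141+111 mod 257 = 252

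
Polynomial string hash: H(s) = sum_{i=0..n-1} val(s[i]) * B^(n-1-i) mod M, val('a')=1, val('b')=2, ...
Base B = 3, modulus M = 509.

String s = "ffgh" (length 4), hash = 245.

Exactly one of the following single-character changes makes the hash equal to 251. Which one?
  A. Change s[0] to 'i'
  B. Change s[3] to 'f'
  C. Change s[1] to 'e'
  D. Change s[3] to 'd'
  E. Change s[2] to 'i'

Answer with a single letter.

Option A: s[0]='f'->'i', delta=(9-6)*3^3 mod 509 = 81, hash=245+81 mod 509 = 326
Option B: s[3]='h'->'f', delta=(6-8)*3^0 mod 509 = 507, hash=245+507 mod 509 = 243
Option C: s[1]='f'->'e', delta=(5-6)*3^2 mod 509 = 500, hash=245+500 mod 509 = 236
Option D: s[3]='h'->'d', delta=(4-8)*3^0 mod 509 = 505, hash=245+505 mod 509 = 241
Option E: s[2]='g'->'i', delta=(9-7)*3^1 mod 509 = 6, hash=245+6 mod 509 = 251 <-- target

Answer: E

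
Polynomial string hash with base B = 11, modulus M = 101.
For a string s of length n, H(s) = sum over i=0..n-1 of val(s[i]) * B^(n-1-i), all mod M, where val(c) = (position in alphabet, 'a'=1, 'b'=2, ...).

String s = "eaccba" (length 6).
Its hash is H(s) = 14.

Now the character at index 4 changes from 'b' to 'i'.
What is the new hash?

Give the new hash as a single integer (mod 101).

Answer: 91

Derivation:
val('b') = 2, val('i') = 9
Position k = 4, exponent = n-1-k = 1
B^1 mod M = 11^1 mod 101 = 11
Delta = (9 - 2) * 11 mod 101 = 77
New hash = (14 + 77) mod 101 = 91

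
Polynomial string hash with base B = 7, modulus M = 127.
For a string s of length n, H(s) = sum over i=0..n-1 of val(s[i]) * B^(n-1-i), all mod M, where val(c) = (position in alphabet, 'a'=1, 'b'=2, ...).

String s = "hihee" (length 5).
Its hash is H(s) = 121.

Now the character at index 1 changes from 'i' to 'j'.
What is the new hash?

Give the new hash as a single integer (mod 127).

Answer: 83

Derivation:
val('i') = 9, val('j') = 10
Position k = 1, exponent = n-1-k = 3
B^3 mod M = 7^3 mod 127 = 89
Delta = (10 - 9) * 89 mod 127 = 89
New hash = (121 + 89) mod 127 = 83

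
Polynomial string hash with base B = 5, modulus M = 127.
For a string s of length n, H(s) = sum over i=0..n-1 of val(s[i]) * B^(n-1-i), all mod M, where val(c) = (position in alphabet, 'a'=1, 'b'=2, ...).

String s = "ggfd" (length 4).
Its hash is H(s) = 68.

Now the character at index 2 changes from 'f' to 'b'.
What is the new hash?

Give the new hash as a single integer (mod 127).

val('f') = 6, val('b') = 2
Position k = 2, exponent = n-1-k = 1
B^1 mod M = 5^1 mod 127 = 5
Delta = (2 - 6) * 5 mod 127 = 107
New hash = (68 + 107) mod 127 = 48

Answer: 48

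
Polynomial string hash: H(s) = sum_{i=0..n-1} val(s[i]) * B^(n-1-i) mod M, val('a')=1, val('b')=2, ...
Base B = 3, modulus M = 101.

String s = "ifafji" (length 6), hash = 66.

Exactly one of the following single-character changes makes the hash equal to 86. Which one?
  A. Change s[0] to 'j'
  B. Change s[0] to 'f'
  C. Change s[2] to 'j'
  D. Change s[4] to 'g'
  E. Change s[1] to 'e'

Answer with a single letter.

Answer: E

Derivation:
Option A: s[0]='i'->'j', delta=(10-9)*3^5 mod 101 = 41, hash=66+41 mod 101 = 6
Option B: s[0]='i'->'f', delta=(6-9)*3^5 mod 101 = 79, hash=66+79 mod 101 = 44
Option C: s[2]='a'->'j', delta=(10-1)*3^3 mod 101 = 41, hash=66+41 mod 101 = 6
Option D: s[4]='j'->'g', delta=(7-10)*3^1 mod 101 = 92, hash=66+92 mod 101 = 57
Option E: s[1]='f'->'e', delta=(5-6)*3^4 mod 101 = 20, hash=66+20 mod 101 = 86 <-- target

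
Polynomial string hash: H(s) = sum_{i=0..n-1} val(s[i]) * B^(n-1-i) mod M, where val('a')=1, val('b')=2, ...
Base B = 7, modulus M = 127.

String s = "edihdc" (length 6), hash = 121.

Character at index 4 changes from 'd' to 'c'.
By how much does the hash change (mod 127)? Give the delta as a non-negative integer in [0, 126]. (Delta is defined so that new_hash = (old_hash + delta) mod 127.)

Delta formula: (val(new) - val(old)) * B^(n-1-k) mod M
  val('c') - val('d') = 3 - 4 = -1
  B^(n-1-k) = 7^1 mod 127 = 7
  Delta = -1 * 7 mod 127 = 120

Answer: 120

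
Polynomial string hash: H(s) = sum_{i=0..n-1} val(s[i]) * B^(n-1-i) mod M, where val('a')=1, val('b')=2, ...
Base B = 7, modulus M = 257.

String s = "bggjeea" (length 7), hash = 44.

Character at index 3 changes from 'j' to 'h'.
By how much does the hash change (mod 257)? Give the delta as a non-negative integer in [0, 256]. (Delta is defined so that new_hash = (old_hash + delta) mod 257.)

Answer: 85

Derivation:
Delta formula: (val(new) - val(old)) * B^(n-1-k) mod M
  val('h') - val('j') = 8 - 10 = -2
  B^(n-1-k) = 7^3 mod 257 = 86
  Delta = -2 * 86 mod 257 = 85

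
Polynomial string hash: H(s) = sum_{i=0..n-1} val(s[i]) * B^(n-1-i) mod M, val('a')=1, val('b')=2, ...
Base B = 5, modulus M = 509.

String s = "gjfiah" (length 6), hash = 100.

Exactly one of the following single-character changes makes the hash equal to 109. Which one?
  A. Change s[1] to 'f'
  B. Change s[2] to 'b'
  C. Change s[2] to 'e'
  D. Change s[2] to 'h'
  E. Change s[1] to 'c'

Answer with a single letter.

Option A: s[1]='j'->'f', delta=(6-10)*5^4 mod 509 = 45, hash=100+45 mod 509 = 145
Option B: s[2]='f'->'b', delta=(2-6)*5^3 mod 509 = 9, hash=100+9 mod 509 = 109 <-- target
Option C: s[2]='f'->'e', delta=(5-6)*5^3 mod 509 = 384, hash=100+384 mod 509 = 484
Option D: s[2]='f'->'h', delta=(8-6)*5^3 mod 509 = 250, hash=100+250 mod 509 = 350
Option E: s[1]='j'->'c', delta=(3-10)*5^4 mod 509 = 206, hash=100+206 mod 509 = 306

Answer: B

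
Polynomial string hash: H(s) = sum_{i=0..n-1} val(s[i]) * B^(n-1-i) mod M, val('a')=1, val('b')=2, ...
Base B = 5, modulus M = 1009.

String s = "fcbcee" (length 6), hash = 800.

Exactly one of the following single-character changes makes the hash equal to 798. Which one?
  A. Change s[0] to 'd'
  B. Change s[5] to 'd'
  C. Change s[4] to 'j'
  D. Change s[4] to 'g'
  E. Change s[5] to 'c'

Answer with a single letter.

Answer: E

Derivation:
Option A: s[0]='f'->'d', delta=(4-6)*5^5 mod 1009 = 813, hash=800+813 mod 1009 = 604
Option B: s[5]='e'->'d', delta=(4-5)*5^0 mod 1009 = 1008, hash=800+1008 mod 1009 = 799
Option C: s[4]='e'->'j', delta=(10-5)*5^1 mod 1009 = 25, hash=800+25 mod 1009 = 825
Option D: s[4]='e'->'g', delta=(7-5)*5^1 mod 1009 = 10, hash=800+10 mod 1009 = 810
Option E: s[5]='e'->'c', delta=(3-5)*5^0 mod 1009 = 1007, hash=800+1007 mod 1009 = 798 <-- target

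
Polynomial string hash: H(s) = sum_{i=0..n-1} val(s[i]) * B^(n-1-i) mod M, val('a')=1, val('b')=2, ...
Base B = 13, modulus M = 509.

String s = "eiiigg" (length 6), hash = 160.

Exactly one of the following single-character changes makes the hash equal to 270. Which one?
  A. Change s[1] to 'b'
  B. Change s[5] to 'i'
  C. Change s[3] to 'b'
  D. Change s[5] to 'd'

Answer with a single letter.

Option A: s[1]='i'->'b', delta=(2-9)*13^4 mod 509 = 110, hash=160+110 mod 509 = 270 <-- target
Option B: s[5]='g'->'i', delta=(9-7)*13^0 mod 509 = 2, hash=160+2 mod 509 = 162
Option C: s[3]='i'->'b', delta=(2-9)*13^2 mod 509 = 344, hash=160+344 mod 509 = 504
Option D: s[5]='g'->'d', delta=(4-7)*13^0 mod 509 = 506, hash=160+506 mod 509 = 157

Answer: A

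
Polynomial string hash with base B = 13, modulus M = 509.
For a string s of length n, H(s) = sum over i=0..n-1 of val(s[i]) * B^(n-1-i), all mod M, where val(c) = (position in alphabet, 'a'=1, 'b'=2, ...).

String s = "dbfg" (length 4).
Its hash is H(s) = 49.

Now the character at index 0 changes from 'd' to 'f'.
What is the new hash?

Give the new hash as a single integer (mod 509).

val('d') = 4, val('f') = 6
Position k = 0, exponent = n-1-k = 3
B^3 mod M = 13^3 mod 509 = 161
Delta = (6 - 4) * 161 mod 509 = 322
New hash = (49 + 322) mod 509 = 371

Answer: 371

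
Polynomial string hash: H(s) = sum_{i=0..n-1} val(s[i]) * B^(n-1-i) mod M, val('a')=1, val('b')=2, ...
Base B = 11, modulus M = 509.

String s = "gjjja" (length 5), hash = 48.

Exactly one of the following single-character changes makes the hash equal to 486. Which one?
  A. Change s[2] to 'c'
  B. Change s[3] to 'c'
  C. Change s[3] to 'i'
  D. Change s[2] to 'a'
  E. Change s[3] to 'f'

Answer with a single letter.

Option A: s[2]='j'->'c', delta=(3-10)*11^2 mod 509 = 171, hash=48+171 mod 509 = 219
Option B: s[3]='j'->'c', delta=(3-10)*11^1 mod 509 = 432, hash=48+432 mod 509 = 480
Option C: s[3]='j'->'i', delta=(9-10)*11^1 mod 509 = 498, hash=48+498 mod 509 = 37
Option D: s[2]='j'->'a', delta=(1-10)*11^2 mod 509 = 438, hash=48+438 mod 509 = 486 <-- target
Option E: s[3]='j'->'f', delta=(6-10)*11^1 mod 509 = 465, hash=48+465 mod 509 = 4

Answer: D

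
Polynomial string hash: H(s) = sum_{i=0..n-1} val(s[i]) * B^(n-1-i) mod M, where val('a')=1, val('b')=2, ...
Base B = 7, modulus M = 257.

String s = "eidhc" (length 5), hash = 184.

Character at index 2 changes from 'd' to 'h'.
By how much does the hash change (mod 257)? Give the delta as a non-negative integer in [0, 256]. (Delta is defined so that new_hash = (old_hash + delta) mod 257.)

Answer: 196

Derivation:
Delta formula: (val(new) - val(old)) * B^(n-1-k) mod M
  val('h') - val('d') = 8 - 4 = 4
  B^(n-1-k) = 7^2 mod 257 = 49
  Delta = 4 * 49 mod 257 = 196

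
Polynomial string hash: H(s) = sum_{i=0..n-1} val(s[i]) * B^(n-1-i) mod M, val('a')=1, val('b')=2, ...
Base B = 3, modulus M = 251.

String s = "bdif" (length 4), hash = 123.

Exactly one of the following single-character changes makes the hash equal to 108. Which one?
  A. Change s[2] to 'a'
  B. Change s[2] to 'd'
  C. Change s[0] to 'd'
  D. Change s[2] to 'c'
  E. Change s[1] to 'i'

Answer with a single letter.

Option A: s[2]='i'->'a', delta=(1-9)*3^1 mod 251 = 227, hash=123+227 mod 251 = 99
Option B: s[2]='i'->'d', delta=(4-9)*3^1 mod 251 = 236, hash=123+236 mod 251 = 108 <-- target
Option C: s[0]='b'->'d', delta=(4-2)*3^3 mod 251 = 54, hash=123+54 mod 251 = 177
Option D: s[2]='i'->'c', delta=(3-9)*3^1 mod 251 = 233, hash=123+233 mod 251 = 105
Option E: s[1]='d'->'i', delta=(9-4)*3^2 mod 251 = 45, hash=123+45 mod 251 = 168

Answer: B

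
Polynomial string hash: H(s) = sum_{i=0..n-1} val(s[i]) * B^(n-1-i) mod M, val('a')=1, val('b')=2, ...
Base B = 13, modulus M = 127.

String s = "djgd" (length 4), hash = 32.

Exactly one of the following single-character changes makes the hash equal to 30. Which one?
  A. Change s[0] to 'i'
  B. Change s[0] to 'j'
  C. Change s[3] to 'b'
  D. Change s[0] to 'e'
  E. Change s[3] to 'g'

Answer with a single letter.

Answer: C

Derivation:
Option A: s[0]='d'->'i', delta=(9-4)*13^3 mod 127 = 63, hash=32+63 mod 127 = 95
Option B: s[0]='d'->'j', delta=(10-4)*13^3 mod 127 = 101, hash=32+101 mod 127 = 6
Option C: s[3]='d'->'b', delta=(2-4)*13^0 mod 127 = 125, hash=32+125 mod 127 = 30 <-- target
Option D: s[0]='d'->'e', delta=(5-4)*13^3 mod 127 = 38, hash=32+38 mod 127 = 70
Option E: s[3]='d'->'g', delta=(7-4)*13^0 mod 127 = 3, hash=32+3 mod 127 = 35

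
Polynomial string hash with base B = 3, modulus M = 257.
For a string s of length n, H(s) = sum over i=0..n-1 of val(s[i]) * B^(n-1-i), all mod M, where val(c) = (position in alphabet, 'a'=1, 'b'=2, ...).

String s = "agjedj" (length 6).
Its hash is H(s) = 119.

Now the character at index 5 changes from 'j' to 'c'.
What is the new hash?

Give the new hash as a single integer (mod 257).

Answer: 112

Derivation:
val('j') = 10, val('c') = 3
Position k = 5, exponent = n-1-k = 0
B^0 mod M = 3^0 mod 257 = 1
Delta = (3 - 10) * 1 mod 257 = 250
New hash = (119 + 250) mod 257 = 112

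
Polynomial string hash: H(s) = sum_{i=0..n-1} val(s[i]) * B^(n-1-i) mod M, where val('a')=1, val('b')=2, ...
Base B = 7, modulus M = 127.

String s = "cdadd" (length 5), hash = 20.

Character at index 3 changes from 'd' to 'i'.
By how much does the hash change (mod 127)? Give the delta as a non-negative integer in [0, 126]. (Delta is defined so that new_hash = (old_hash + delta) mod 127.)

Answer: 35

Derivation:
Delta formula: (val(new) - val(old)) * B^(n-1-k) mod M
  val('i') - val('d') = 9 - 4 = 5
  B^(n-1-k) = 7^1 mod 127 = 7
  Delta = 5 * 7 mod 127 = 35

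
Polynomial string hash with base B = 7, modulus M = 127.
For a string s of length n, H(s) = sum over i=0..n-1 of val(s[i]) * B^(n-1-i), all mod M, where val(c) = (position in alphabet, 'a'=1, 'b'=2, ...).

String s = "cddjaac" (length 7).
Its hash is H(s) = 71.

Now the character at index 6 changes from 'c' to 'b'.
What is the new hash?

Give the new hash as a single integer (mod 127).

Answer: 70

Derivation:
val('c') = 3, val('b') = 2
Position k = 6, exponent = n-1-k = 0
B^0 mod M = 7^0 mod 127 = 1
Delta = (2 - 3) * 1 mod 127 = 126
New hash = (71 + 126) mod 127 = 70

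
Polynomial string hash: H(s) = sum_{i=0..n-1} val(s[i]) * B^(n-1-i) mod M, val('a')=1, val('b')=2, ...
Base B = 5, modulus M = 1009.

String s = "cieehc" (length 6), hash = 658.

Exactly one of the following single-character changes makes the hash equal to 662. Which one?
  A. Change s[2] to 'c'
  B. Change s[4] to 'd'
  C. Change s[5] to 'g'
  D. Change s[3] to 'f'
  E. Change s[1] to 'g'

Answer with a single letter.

Option A: s[2]='e'->'c', delta=(3-5)*5^3 mod 1009 = 759, hash=658+759 mod 1009 = 408
Option B: s[4]='h'->'d', delta=(4-8)*5^1 mod 1009 = 989, hash=658+989 mod 1009 = 638
Option C: s[5]='c'->'g', delta=(7-3)*5^0 mod 1009 = 4, hash=658+4 mod 1009 = 662 <-- target
Option D: s[3]='e'->'f', delta=(6-5)*5^2 mod 1009 = 25, hash=658+25 mod 1009 = 683
Option E: s[1]='i'->'g', delta=(7-9)*5^4 mod 1009 = 768, hash=658+768 mod 1009 = 417

Answer: C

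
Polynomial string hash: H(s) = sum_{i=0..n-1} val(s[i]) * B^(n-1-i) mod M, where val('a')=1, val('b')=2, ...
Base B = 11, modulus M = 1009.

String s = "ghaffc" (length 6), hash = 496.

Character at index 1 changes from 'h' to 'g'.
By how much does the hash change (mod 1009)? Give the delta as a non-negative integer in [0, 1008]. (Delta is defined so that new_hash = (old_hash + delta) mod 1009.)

Answer: 494

Derivation:
Delta formula: (val(new) - val(old)) * B^(n-1-k) mod M
  val('g') - val('h') = 7 - 8 = -1
  B^(n-1-k) = 11^4 mod 1009 = 515
  Delta = -1 * 515 mod 1009 = 494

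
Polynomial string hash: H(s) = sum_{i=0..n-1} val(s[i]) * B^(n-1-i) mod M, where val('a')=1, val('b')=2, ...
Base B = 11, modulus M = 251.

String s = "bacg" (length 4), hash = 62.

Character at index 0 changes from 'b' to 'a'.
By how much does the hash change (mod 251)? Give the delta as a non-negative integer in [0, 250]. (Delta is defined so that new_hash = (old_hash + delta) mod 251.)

Answer: 175

Derivation:
Delta formula: (val(new) - val(old)) * B^(n-1-k) mod M
  val('a') - val('b') = 1 - 2 = -1
  B^(n-1-k) = 11^3 mod 251 = 76
  Delta = -1 * 76 mod 251 = 175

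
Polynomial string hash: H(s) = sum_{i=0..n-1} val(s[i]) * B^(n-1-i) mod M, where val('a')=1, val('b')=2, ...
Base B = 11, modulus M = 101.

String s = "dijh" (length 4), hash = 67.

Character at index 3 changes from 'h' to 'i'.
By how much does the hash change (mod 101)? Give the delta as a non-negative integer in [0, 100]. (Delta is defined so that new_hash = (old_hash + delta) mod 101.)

Answer: 1

Derivation:
Delta formula: (val(new) - val(old)) * B^(n-1-k) mod M
  val('i') - val('h') = 9 - 8 = 1
  B^(n-1-k) = 11^0 mod 101 = 1
  Delta = 1 * 1 mod 101 = 1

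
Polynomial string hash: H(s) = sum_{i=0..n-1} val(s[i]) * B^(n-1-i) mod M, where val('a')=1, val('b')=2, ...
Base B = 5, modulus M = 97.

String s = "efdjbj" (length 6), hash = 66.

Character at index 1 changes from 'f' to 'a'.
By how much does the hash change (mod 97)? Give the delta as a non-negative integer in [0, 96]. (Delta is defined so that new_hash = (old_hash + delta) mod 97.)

Delta formula: (val(new) - val(old)) * B^(n-1-k) mod M
  val('a') - val('f') = 1 - 6 = -5
  B^(n-1-k) = 5^4 mod 97 = 43
  Delta = -5 * 43 mod 97 = 76

Answer: 76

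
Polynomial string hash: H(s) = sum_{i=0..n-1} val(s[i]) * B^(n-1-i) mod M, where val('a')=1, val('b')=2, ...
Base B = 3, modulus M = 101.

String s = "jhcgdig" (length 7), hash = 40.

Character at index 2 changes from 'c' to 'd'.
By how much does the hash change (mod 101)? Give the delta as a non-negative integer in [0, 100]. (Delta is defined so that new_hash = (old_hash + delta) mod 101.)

Answer: 81

Derivation:
Delta formula: (val(new) - val(old)) * B^(n-1-k) mod M
  val('d') - val('c') = 4 - 3 = 1
  B^(n-1-k) = 3^4 mod 101 = 81
  Delta = 1 * 81 mod 101 = 81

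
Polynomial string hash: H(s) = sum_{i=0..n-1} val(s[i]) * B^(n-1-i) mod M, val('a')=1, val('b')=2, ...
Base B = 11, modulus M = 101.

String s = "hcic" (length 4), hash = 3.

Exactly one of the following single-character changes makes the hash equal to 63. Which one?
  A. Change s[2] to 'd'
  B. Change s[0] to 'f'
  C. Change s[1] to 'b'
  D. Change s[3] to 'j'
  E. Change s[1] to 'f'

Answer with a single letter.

Answer: E

Derivation:
Option A: s[2]='i'->'d', delta=(4-9)*11^1 mod 101 = 46, hash=3+46 mod 101 = 49
Option B: s[0]='h'->'f', delta=(6-8)*11^3 mod 101 = 65, hash=3+65 mod 101 = 68
Option C: s[1]='c'->'b', delta=(2-3)*11^2 mod 101 = 81, hash=3+81 mod 101 = 84
Option D: s[3]='c'->'j', delta=(10-3)*11^0 mod 101 = 7, hash=3+7 mod 101 = 10
Option E: s[1]='c'->'f', delta=(6-3)*11^2 mod 101 = 60, hash=3+60 mod 101 = 63 <-- target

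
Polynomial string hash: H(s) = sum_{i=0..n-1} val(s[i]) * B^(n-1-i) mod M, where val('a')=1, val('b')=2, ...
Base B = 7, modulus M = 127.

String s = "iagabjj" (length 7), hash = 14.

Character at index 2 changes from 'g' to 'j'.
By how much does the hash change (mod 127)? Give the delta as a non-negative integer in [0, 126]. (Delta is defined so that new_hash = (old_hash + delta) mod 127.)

Answer: 91

Derivation:
Delta formula: (val(new) - val(old)) * B^(n-1-k) mod M
  val('j') - val('g') = 10 - 7 = 3
  B^(n-1-k) = 7^4 mod 127 = 115
  Delta = 3 * 115 mod 127 = 91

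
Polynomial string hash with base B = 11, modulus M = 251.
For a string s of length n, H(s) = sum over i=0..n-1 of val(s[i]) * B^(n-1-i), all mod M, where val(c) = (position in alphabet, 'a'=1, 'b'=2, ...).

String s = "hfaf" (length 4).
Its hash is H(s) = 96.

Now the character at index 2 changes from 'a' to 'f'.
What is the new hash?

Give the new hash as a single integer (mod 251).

val('a') = 1, val('f') = 6
Position k = 2, exponent = n-1-k = 1
B^1 mod M = 11^1 mod 251 = 11
Delta = (6 - 1) * 11 mod 251 = 55
New hash = (96 + 55) mod 251 = 151

Answer: 151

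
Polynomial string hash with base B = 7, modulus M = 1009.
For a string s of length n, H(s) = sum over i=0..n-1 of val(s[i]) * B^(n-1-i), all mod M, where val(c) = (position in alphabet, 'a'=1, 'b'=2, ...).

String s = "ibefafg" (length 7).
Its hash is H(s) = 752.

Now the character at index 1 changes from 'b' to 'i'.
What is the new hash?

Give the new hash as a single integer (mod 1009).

Answer: 348

Derivation:
val('b') = 2, val('i') = 9
Position k = 1, exponent = n-1-k = 5
B^5 mod M = 7^5 mod 1009 = 663
Delta = (9 - 2) * 663 mod 1009 = 605
New hash = (752 + 605) mod 1009 = 348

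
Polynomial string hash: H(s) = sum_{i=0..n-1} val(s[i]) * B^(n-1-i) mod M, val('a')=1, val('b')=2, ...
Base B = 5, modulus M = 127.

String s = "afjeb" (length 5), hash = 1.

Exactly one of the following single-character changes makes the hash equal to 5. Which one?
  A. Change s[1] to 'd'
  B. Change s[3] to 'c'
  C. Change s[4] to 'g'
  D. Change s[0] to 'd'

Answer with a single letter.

Option A: s[1]='f'->'d', delta=(4-6)*5^3 mod 127 = 4, hash=1+4 mod 127 = 5 <-- target
Option B: s[3]='e'->'c', delta=(3-5)*5^1 mod 127 = 117, hash=1+117 mod 127 = 118
Option C: s[4]='b'->'g', delta=(7-2)*5^0 mod 127 = 5, hash=1+5 mod 127 = 6
Option D: s[0]='a'->'d', delta=(4-1)*5^4 mod 127 = 97, hash=1+97 mod 127 = 98

Answer: A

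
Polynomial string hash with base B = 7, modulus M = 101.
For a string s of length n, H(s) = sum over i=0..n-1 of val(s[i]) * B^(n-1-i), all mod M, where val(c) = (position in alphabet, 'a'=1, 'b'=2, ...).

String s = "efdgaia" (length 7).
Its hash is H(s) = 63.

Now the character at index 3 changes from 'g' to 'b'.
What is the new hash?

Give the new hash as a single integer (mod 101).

val('g') = 7, val('b') = 2
Position k = 3, exponent = n-1-k = 3
B^3 mod M = 7^3 mod 101 = 40
Delta = (2 - 7) * 40 mod 101 = 2
New hash = (63 + 2) mod 101 = 65

Answer: 65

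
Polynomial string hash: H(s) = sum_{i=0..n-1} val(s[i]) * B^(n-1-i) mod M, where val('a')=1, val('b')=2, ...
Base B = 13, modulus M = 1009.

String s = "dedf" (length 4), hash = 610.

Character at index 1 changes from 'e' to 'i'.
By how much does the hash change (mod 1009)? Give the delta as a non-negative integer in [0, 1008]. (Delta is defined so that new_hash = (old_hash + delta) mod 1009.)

Answer: 676

Derivation:
Delta formula: (val(new) - val(old)) * B^(n-1-k) mod M
  val('i') - val('e') = 9 - 5 = 4
  B^(n-1-k) = 13^2 mod 1009 = 169
  Delta = 4 * 169 mod 1009 = 676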